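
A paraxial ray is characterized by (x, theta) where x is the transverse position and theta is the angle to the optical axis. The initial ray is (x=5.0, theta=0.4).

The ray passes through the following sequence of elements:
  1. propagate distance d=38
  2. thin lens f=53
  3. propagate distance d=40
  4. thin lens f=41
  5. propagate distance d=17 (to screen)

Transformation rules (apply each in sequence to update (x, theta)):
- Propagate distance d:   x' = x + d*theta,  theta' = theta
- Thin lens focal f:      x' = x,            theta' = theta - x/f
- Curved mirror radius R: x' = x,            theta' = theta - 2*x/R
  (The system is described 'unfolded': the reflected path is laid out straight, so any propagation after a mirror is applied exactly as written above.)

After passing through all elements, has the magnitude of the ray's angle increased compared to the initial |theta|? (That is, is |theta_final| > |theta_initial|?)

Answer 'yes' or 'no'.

Answer: yes

Derivation:
Initial: x=5.0000 theta=0.4000
After 1 (propagate distance d=38): x=20.2000 theta=0.4000
After 2 (thin lens f=53): x=20.2000 theta=1/53 (≈0.0189)
After 3 (propagate distance d=40): x=5553/265 (≈20.9547) theta=1/53 (≈0.0189)
After 4 (thin lens f=41): x=5553/265 (≈20.9547) theta=-5348/10865 (≈-0.4922)
After 5 (propagate distance d=17 (to screen)): x=136757/10865 (≈12.5869) theta=-5348/10865 (≈-0.4922)
|theta_initial|=0.4000 |theta_final|=5348/10865 (≈0.4922) -> increased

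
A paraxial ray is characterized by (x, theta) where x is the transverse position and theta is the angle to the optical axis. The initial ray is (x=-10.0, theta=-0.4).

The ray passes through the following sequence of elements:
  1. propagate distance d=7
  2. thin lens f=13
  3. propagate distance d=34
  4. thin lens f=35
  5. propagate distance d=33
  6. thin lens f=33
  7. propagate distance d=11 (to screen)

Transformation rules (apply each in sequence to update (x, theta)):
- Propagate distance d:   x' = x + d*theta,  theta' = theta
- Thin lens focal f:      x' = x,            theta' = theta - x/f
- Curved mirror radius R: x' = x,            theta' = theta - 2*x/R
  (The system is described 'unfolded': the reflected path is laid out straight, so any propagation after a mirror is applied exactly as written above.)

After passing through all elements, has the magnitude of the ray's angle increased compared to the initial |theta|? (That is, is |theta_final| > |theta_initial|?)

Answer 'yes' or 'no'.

Answer: no

Derivation:
Initial: x=-10.0000 theta=-0.4000
After 1 (propagate distance d=7): x=-12.8000 theta=-0.4000
After 2 (thin lens f=13): x=-12.8000 theta=38/65 (≈0.5846)
After 3 (propagate distance d=34): x=92/13 (≈7.0769) theta=38/65 (≈0.5846)
After 4 (thin lens f=35): x=92/13 (≈7.0769) theta=174/455 (≈0.3824)
After 5 (propagate distance d=33): x=8962/455 (≈19.6967) theta=174/455 (≈0.3824)
After 6 (thin lens f=33): x=8962/455 (≈19.6967) theta=-92/429 (≈-0.2145)
After 7 (propagate distance d=11 (to screen)): x=23666/1365 (≈17.3377) theta=-92/429 (≈-0.2145)
|theta_initial|=0.4000 |theta_final|=92/429 (≈0.2145) -> not increased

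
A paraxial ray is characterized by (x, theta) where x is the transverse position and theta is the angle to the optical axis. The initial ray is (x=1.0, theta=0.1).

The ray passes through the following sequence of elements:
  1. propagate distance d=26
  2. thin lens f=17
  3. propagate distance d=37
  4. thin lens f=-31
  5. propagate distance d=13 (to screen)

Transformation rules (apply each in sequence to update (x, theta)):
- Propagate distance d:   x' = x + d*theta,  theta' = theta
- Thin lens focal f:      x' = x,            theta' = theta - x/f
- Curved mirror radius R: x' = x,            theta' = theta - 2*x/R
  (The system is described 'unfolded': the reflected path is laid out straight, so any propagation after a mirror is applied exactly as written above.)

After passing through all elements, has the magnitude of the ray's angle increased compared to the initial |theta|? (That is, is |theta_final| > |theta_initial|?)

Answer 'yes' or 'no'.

Answer: yes

Derivation:
Initial: x=1.0000 theta=0.1000
After 1 (propagate distance d=26): x=3.6000 theta=0.1000
After 2 (thin lens f=17): x=3.6000 theta=-19/170 (≈-0.1118)
After 3 (propagate distance d=37): x=-91/170 (≈-0.5353) theta=-19/170 (≈-0.1118)
After 4 (thin lens f=-31): x=-91/170 (≈-0.5353) theta=-4/31 (≈-0.1290)
After 5 (propagate distance d=13 (to screen)): x=-11661/5270 (≈-2.2127) theta=-4/31 (≈-0.1290)
|theta_initial|=0.1000 |theta_final|=4/31 (≈0.1290) -> increased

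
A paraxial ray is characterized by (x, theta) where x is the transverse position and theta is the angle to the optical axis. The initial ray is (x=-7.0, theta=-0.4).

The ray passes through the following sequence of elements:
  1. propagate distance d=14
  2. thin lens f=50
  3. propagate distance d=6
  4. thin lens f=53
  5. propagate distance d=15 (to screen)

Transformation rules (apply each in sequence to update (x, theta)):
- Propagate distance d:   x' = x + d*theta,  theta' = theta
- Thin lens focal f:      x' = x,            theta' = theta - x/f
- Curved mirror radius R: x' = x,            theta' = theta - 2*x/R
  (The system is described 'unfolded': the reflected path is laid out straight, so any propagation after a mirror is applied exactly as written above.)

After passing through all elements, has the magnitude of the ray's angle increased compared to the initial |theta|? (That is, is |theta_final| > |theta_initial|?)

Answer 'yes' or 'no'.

Initial: x=-7.0000 theta=-0.4000
After 1 (propagate distance d=14): x=-12.6000 theta=-0.4000
After 2 (thin lens f=50): x=-12.6000 theta=-0.1480
After 3 (propagate distance d=6): x=-13.4880 theta=-0.1480
After 4 (thin lens f=53): x=-13.4880 theta=1411/13250 (≈0.1065)
After 5 (propagate distance d=15 (to screen)): x=-157551/13250 (≈-11.8906) theta=1411/13250 (≈0.1065)
|theta_initial|=0.4000 |theta_final|=1411/13250 (≈0.1065) -> not increased

Answer: no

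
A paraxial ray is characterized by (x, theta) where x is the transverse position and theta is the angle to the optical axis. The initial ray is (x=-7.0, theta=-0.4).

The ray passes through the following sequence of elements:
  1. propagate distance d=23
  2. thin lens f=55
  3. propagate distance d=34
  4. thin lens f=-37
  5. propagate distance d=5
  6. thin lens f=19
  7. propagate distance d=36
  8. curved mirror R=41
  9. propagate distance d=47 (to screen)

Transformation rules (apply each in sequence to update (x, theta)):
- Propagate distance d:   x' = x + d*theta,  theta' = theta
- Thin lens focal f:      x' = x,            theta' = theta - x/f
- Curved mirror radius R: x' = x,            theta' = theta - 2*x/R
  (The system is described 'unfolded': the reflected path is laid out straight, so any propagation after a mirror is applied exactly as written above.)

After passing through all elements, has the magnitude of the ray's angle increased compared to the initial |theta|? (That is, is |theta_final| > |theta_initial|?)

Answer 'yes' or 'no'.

Answer: yes

Derivation:
Initial: x=-7.0000 theta=-0.4000
After 1 (propagate distance d=23): x=-16.2000 theta=-0.4000
After 2 (thin lens f=55): x=-16.2000 theta=-29/275 (≈-0.1055)
After 3 (propagate distance d=34): x=-5441/275 (≈-19.7855) theta=-29/275 (≈-0.1055)
After 4 (thin lens f=-37): x=-5441/275 (≈-19.7855) theta=-6514/10175 (≈-0.6402)
After 5 (propagate distance d=5): x=-233887/10175 (≈-22.9864) theta=-6514/10175 (≈-0.6402)
After 6 (thin lens f=19): x=-233887/10175 (≈-22.9864) theta=10011/17575 (≈0.5696)
After 7 (propagate distance d=36): x=-479497/193325 (≈-2.4803) theta=10011/17575 (≈0.5696)
After 8 (curved mirror R=41): x=-479497/193325 (≈-2.4803) theta=1094791/1585265 (≈0.6906)
After 9 (propagate distance d=47 (to screen)): x=12506132/417175 (≈29.9781) theta=1094791/1585265 (≈0.6906)
|theta_initial|=0.4000 |theta_final|=1094791/1585265 (≈0.6906) -> increased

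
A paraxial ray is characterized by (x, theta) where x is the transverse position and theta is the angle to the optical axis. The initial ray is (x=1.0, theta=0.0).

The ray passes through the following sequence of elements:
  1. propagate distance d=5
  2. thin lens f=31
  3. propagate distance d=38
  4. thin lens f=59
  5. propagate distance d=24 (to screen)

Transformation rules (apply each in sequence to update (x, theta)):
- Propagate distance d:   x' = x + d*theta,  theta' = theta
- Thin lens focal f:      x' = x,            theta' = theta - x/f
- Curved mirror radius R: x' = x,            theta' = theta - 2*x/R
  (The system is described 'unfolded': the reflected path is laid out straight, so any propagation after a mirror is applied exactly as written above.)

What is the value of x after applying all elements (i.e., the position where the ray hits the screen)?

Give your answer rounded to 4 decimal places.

Initial: x=1.0000 theta=0.0000
After 1 (propagate distance d=5): x=1.0000 theta=0.0000
After 2 (thin lens f=31): x=1.0000 theta=-1/31 (≈-0.0323)
After 3 (propagate distance d=38): x=-7/31 (≈-0.2258) theta=-1/31 (≈-0.0323)
After 4 (thin lens f=59): x=-7/31 (≈-0.2258) theta=-52/1829 (≈-0.0284)
After 5 (propagate distance d=24 (to screen)): x=-1661/1829 (≈-0.9081) theta=-52/1829 (≈-0.0284)
Rounded to 4 decimal places: x = -0.9081

Answer: -0.9081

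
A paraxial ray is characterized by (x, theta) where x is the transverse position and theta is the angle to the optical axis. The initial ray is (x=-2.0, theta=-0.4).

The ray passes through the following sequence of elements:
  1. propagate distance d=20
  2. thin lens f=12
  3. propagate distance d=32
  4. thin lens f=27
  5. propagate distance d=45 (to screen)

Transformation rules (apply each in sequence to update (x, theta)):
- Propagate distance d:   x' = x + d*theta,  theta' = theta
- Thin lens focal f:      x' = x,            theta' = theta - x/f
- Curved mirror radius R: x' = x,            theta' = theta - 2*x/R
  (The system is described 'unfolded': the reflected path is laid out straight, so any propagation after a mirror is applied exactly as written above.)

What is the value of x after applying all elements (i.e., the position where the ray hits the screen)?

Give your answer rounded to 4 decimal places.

Initial: x=-2.0000 theta=-0.4000
After 1 (propagate distance d=20): x=-10.0000 theta=-0.4000
After 2 (thin lens f=12): x=-10.0000 theta=13/30 (≈0.4333)
After 3 (propagate distance d=32): x=58/15 (≈3.8667) theta=13/30 (≈0.4333)
After 4 (thin lens f=27): x=58/15 (≈3.8667) theta=47/162 (≈0.2901)
After 5 (propagate distance d=45 (to screen)): x=1523/90 (≈16.9222) theta=47/162 (≈0.2901)
Rounded to 4 decimal places: x = 16.9222

Answer: 16.9222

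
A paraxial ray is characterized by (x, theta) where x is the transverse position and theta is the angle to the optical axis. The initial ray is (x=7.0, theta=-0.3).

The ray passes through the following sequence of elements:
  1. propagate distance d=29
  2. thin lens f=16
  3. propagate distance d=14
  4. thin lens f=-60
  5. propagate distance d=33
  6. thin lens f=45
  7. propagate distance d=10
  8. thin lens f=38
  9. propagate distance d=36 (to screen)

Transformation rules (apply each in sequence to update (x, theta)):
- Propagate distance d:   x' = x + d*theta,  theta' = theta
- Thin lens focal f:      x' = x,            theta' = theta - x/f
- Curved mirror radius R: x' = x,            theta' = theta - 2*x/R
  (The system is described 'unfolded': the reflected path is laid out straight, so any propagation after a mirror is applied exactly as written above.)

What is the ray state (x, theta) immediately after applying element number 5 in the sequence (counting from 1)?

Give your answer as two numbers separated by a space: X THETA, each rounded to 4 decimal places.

Initial: x=7.0000 theta=-0.3000
After 1 (propagate distance d=29): x=-1.7000 theta=-0.3000
After 2 (thin lens f=16): x=-1.7000 theta=-31/160 (≈-0.1938)
After 3 (propagate distance d=14): x=-4.4125 theta=-31/160 (≈-0.1938)
After 4 (thin lens f=-60): x=-4.4125 theta=-1283/4800 (≈-0.2673)
After 5 (propagate distance d=33): x=-21173/1600 (≈-13.2331) theta=-1283/4800 (≈-0.2673)
Rounded to 4 decimal places: x = -13.2331, theta = -0.2673

Answer: -13.2331 -0.2673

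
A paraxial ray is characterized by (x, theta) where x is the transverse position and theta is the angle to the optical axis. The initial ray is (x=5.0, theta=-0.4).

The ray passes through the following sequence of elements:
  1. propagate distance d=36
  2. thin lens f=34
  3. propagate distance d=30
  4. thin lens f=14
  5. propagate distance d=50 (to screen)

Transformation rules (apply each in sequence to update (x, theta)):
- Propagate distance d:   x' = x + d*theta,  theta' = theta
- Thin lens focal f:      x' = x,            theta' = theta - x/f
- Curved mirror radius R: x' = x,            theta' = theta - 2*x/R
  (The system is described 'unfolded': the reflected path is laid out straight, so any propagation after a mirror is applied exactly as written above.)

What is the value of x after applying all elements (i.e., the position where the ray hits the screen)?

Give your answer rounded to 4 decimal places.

Answer: 27.5244

Derivation:
Initial: x=5.0000 theta=-0.4000
After 1 (propagate distance d=36): x=-9.4000 theta=-0.4000
After 2 (thin lens f=34): x=-9.4000 theta=-21/170 (≈-0.1235)
After 3 (propagate distance d=30): x=-1114/85 (≈-13.1059) theta=-21/170 (≈-0.1235)
After 4 (thin lens f=14): x=-1114/85 (≈-13.1059) theta=967/1190 (≈0.8126)
After 5 (propagate distance d=50 (to screen)): x=16377/595 (≈27.5244) theta=967/1190 (≈0.8126)
Rounded to 4 decimal places: x = 27.5244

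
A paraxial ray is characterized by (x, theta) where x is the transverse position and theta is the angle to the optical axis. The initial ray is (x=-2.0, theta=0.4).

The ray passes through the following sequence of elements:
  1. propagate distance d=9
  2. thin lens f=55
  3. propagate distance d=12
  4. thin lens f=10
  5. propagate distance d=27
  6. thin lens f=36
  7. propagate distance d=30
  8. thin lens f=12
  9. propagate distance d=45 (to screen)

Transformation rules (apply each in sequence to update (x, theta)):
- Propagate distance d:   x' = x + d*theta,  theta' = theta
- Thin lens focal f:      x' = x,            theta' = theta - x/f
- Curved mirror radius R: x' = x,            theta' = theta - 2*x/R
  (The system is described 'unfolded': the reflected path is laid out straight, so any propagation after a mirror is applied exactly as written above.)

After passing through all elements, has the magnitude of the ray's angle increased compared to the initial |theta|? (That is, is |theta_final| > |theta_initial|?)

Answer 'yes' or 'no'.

Initial: x=-2.0000 theta=0.4000
After 1 (propagate distance d=9): x=1.6000 theta=0.4000
After 2 (thin lens f=55): x=1.6000 theta=102/275 (≈0.3709)
After 3 (propagate distance d=12): x=1664/275 (≈6.0509) theta=102/275 (≈0.3709)
After 4 (thin lens f=10): x=1664/275 (≈6.0509) theta=-322/1375 (≈-0.2342)
After 5 (propagate distance d=27): x=-0.2720 theta=-322/1375 (≈-0.2342)
After 6 (thin lens f=36): x=-0.2720 theta=-5609/24750 (≈-0.2266)
After 7 (propagate distance d=30): x=-29167/4125 (≈-7.0708) theta=-5609/24750 (≈-0.2266)
After 8 (thin lens f=12): x=-29167/4125 (≈-7.0708) theta=5983/16500 (≈0.3626)
After 9 (propagate distance d=45 (to screen)): x=152567/16500 (≈9.2465) theta=5983/16500 (≈0.3626)
|theta_initial|=0.4000 |theta_final|=5983/16500 (≈0.3626) -> not increased

Answer: no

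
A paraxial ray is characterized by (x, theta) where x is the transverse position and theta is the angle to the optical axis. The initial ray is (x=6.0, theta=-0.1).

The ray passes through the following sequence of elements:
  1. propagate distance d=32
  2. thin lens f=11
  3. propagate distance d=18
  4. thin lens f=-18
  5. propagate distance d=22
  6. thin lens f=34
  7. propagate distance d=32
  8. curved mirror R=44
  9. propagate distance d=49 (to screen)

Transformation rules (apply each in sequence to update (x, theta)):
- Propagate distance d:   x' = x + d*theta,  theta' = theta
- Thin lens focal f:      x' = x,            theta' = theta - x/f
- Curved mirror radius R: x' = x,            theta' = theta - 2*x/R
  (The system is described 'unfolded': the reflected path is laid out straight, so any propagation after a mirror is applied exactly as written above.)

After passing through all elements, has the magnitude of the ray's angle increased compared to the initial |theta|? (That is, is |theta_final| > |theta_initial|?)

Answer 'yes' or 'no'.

Initial: x=6.0000 theta=-0.1000
After 1 (propagate distance d=32): x=2.8000 theta=-0.1000
After 2 (thin lens f=11): x=2.8000 theta=-39/110 (≈-0.3545)
After 3 (propagate distance d=18): x=-197/55 (≈-3.5818) theta=-39/110 (≈-0.3545)
After 4 (thin lens f=-18): x=-197/55 (≈-3.5818) theta=-274/495 (≈-0.5535)
After 5 (propagate distance d=22): x=-7801/495 (≈-15.7596) theta=-274/495 (≈-0.5535)
After 6 (thin lens f=34): x=-7801/495 (≈-15.7596) theta=-101/1122 (≈-0.0900)
After 7 (propagate distance d=32): x=-156857/8415 (≈-18.6402) theta=-101/1122 (≈-0.0900)
After 8 (curved mirror R=44): x=-156857/8415 (≈-18.6402) theta=70096/92565 (≈0.7573)
After 9 (propagate distance d=49 (to screen)): x=569759/30855 (≈18.4657) theta=70096/92565 (≈0.7573)
|theta_initial|=0.1000 |theta_final|=70096/92565 (≈0.7573) -> increased

Answer: yes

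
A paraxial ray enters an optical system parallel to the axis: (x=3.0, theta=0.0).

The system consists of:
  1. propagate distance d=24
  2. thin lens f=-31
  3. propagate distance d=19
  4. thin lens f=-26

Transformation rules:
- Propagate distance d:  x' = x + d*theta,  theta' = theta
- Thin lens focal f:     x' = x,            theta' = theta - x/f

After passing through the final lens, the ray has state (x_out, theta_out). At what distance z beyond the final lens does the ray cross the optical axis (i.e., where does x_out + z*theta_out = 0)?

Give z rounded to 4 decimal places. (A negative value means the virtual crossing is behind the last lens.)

Answer: -17.1053

Derivation:
Initial: x=3.0000 theta=0.0000
After 1 (propagate distance d=24): x=3.0000 theta=0.0000
After 2 (thin lens f=-31): x=3.0000 theta=3/31 (≈0.0968)
After 3 (propagate distance d=19): x=150/31 (≈4.8387) theta=3/31 (≈0.0968)
After 4 (thin lens f=-26): x=150/31 (≈4.8387) theta=114/403 (≈0.2829)
z_focus = -x_out/theta_out = -(150/31)/(114/403) = -325/19 ≈ -17.1053
Rounded to 4 decimal places: z = -17.1053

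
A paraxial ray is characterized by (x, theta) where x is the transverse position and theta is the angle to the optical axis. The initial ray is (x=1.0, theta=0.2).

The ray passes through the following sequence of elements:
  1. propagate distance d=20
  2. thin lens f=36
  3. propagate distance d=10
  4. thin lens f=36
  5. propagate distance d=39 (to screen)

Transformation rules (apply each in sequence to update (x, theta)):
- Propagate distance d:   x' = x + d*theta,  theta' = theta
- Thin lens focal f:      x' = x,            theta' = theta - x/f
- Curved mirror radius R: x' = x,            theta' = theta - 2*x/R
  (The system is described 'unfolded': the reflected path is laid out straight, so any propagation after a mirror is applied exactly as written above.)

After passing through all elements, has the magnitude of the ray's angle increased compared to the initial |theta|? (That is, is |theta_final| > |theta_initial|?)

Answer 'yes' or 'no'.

Answer: no

Derivation:
Initial: x=1.0000 theta=0.2000
After 1 (propagate distance d=20): x=5.0000 theta=0.2000
After 2 (thin lens f=36): x=5.0000 theta=11/180 (≈0.0611)
After 3 (propagate distance d=10): x=101/18 (≈5.6111) theta=11/180 (≈0.0611)
After 4 (thin lens f=36): x=101/18 (≈5.6111) theta=-307/3240 (≈-0.0948)
After 5 (propagate distance d=39 (to screen)): x=2069/1080 (≈1.9157) theta=-307/3240 (≈-0.0948)
|theta_initial|=0.2000 |theta_final|=307/3240 (≈0.0948) -> not increased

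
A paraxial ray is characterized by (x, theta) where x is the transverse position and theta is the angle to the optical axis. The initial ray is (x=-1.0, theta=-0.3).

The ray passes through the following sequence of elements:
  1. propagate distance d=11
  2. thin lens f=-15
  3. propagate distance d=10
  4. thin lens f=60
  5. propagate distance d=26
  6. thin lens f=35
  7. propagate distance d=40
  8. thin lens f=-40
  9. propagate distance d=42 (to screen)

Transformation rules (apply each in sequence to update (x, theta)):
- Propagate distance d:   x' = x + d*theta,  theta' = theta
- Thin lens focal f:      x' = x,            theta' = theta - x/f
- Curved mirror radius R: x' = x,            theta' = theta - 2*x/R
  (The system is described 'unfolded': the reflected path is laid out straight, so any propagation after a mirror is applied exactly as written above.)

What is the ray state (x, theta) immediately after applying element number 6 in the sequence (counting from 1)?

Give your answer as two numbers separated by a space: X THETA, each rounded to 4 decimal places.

Answer: -21.0144 0.1832

Derivation:
Initial: x=-1.0000 theta=-0.3000
After 1 (propagate distance d=11): x=-4.3000 theta=-0.3000
After 2 (thin lens f=-15): x=-4.3000 theta=-44/75 (≈-0.5867)
After 3 (propagate distance d=10): x=-61/6 (≈-10.1667) theta=-44/75 (≈-0.5867)
After 4 (thin lens f=60): x=-61/6 (≈-10.1667) theta=-751/1800 (≈-0.4172)
After 5 (propagate distance d=26): x=-18913/900 (≈-21.0144) theta=-751/1800 (≈-0.4172)
After 6 (thin lens f=35): x=-18913/900 (≈-21.0144) theta=3847/21000 (≈0.1832)
Rounded to 4 decimal places: x = -21.0144, theta = 0.1832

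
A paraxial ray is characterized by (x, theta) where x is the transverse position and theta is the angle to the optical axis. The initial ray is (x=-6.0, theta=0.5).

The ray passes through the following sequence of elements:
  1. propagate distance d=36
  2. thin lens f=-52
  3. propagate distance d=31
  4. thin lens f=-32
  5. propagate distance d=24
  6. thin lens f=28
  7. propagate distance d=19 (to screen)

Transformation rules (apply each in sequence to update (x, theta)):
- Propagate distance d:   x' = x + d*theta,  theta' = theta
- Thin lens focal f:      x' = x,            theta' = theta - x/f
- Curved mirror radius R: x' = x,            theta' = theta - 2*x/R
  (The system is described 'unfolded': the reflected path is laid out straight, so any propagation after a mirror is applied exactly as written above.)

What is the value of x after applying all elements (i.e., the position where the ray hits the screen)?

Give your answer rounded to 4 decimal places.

Initial: x=-6.0000 theta=0.5000
After 1 (propagate distance d=36): x=12.0000 theta=0.5000
After 2 (thin lens f=-52): x=12.0000 theta=19/26 (≈0.7308)
After 3 (propagate distance d=31): x=901/26 (≈34.6538) theta=19/26 (≈0.7308)
After 4 (thin lens f=-32): x=901/26 (≈34.6538) theta=1509/832 (≈1.8137)
After 5 (propagate distance d=24): x=8131/104 (≈78.1827) theta=1509/832 (≈1.8137)
After 6 (thin lens f=28): x=8131/104 (≈78.1827) theta=-5699/5824 (≈-0.9785)
After 7 (propagate distance d=19 (to screen)): x=347055/5824 (≈59.5905) theta=-5699/5824 (≈-0.9785)
Rounded to 4 decimal places: x = 59.5905

Answer: 59.5905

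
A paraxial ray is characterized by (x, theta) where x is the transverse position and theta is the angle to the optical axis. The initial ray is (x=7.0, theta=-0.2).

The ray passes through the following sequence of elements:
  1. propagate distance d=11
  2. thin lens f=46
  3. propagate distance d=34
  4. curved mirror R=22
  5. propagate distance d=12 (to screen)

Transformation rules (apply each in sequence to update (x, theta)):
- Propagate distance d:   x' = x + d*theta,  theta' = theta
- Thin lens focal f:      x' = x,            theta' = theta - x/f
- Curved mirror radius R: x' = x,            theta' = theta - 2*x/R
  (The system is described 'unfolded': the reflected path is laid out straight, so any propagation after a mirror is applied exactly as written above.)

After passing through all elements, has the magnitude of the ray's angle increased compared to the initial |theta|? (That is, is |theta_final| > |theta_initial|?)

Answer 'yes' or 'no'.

Initial: x=7.0000 theta=-0.2000
After 1 (propagate distance d=11): x=4.8000 theta=-0.2000
After 2 (thin lens f=46): x=4.8000 theta=-7/23 (≈-0.3043)
After 3 (propagate distance d=34): x=-638/115 (≈-5.5478) theta=-7/23 (≈-0.3043)
After 4 (curved mirror R=22): x=-638/115 (≈-5.5478) theta=0.2000
After 5 (propagate distance d=12 (to screen)): x=-362/115 (≈-3.1478) theta=0.2000
|theta_initial|=0.2000 |theta_final|=0.2000 -> not increased

Answer: no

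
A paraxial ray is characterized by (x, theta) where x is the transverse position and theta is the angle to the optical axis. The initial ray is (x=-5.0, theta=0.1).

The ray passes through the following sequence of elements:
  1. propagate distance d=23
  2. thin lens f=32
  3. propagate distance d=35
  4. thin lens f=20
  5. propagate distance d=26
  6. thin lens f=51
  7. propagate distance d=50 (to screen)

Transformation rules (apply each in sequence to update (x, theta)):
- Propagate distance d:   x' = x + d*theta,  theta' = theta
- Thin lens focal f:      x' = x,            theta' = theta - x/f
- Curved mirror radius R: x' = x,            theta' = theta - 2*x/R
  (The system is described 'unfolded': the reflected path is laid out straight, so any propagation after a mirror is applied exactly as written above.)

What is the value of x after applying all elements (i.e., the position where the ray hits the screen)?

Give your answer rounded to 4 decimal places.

Initial: x=-5.0000 theta=0.1000
After 1 (propagate distance d=23): x=-2.7000 theta=0.1000
After 2 (thin lens f=32): x=-2.7000 theta=59/320 (≈0.1844)
After 3 (propagate distance d=35): x=1201/320 (≈3.7531) theta=59/320 (≈0.1844)
After 4 (thin lens f=20): x=1201/320 (≈3.7531) theta=-21/6400 (≈-0.0033)
After 5 (propagate distance d=26): x=11737/3200 (≈3.6678) theta=-21/6400 (≈-0.0033)
After 6 (thin lens f=51): x=11737/3200 (≈3.6678) theta=-4909/65280 (≈-0.0752)
After 7 (propagate distance d=50 (to screen)): x=-7519/81600 (≈-0.0921) theta=-4909/65280 (≈-0.0752)
Rounded to 4 decimal places: x = -0.0921

Answer: -0.0921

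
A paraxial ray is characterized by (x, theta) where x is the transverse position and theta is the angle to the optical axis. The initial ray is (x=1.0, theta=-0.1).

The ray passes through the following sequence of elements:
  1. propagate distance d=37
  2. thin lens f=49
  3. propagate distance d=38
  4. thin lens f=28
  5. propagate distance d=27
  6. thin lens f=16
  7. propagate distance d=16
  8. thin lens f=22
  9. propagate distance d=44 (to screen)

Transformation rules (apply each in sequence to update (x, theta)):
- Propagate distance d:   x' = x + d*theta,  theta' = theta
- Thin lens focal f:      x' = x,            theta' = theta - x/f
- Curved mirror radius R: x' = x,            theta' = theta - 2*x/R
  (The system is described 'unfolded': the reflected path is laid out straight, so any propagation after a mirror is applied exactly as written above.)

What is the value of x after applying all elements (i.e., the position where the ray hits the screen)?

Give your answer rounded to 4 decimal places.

Answer: 6.9154

Derivation:
Initial: x=1.0000 theta=-0.1000
After 1 (propagate distance d=37): x=-2.7000 theta=-0.1000
After 2 (thin lens f=49): x=-2.7000 theta=-11/245 (≈-0.0449)
After 3 (propagate distance d=38): x=-2159/490 (≈-4.4061) theta=-11/245 (≈-0.0449)
After 4 (thin lens f=28): x=-2159/490 (≈-4.4061) theta=1543/13720 (≈0.1125)
After 5 (propagate distance d=27): x=-18791/13720 (≈-1.3696) theta=1543/13720 (≈0.1125)
After 6 (thin lens f=16): x=-18791/13720 (≈-1.3696) theta=43479/219520 (≈0.1981)
After 7 (propagate distance d=16): x=3086/1715 (≈1.7994) theta=43479/219520 (≈0.1981)
After 8 (thin lens f=22): x=3086/1715 (≈1.7994) theta=56153/482944 (≈0.1163)
After 9 (propagate distance d=44 (to screen)): x=379517/54880 (≈6.9154) theta=56153/482944 (≈0.1163)
Rounded to 4 decimal places: x = 6.9154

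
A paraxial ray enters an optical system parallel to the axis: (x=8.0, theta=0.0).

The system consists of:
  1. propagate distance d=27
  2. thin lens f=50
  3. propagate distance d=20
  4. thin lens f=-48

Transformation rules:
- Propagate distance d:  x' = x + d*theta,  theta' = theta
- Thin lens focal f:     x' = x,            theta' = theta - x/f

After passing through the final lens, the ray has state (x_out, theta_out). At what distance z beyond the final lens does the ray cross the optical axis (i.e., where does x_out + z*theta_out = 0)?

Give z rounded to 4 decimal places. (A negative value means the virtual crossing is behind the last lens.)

Answer: 80.0000

Derivation:
Initial: x=8.0000 theta=0.0000
After 1 (propagate distance d=27): x=8.0000 theta=0.0000
After 2 (thin lens f=50): x=8.0000 theta=-0.1600
After 3 (propagate distance d=20): x=4.8000 theta=-0.1600
After 4 (thin lens f=-48): x=4.8000 theta=-0.0600
z_focus = -x_out/theta_out = -(4.8000)/(-0.0600) = 80.0000
Rounded to 4 decimal places: z = 80.0000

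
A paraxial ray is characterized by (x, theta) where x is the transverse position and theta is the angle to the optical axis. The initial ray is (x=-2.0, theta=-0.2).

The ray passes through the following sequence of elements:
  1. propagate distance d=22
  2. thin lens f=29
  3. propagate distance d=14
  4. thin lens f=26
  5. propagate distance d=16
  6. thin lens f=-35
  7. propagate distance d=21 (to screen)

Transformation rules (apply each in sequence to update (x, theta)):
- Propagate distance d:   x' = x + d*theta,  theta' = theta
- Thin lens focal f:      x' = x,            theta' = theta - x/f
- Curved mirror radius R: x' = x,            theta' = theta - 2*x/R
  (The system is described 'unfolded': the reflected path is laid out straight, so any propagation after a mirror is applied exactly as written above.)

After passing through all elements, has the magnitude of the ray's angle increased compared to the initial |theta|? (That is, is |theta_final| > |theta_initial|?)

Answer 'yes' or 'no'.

Answer: no

Derivation:
Initial: x=-2.0000 theta=-0.2000
After 1 (propagate distance d=22): x=-6.4000 theta=-0.2000
After 2 (thin lens f=29): x=-6.4000 theta=3/145 (≈0.0207)
After 3 (propagate distance d=14): x=-886/145 (≈-6.1103) theta=3/145 (≈0.0207)
After 4 (thin lens f=26): x=-886/145 (≈-6.1103) theta=482/1885 (≈0.2557)
After 5 (propagate distance d=16): x=-3806/1885 (≈-2.0191) theta=482/1885 (≈0.2557)
After 6 (thin lens f=-35): x=-3806/1885 (≈-2.0191) theta=13064/65975 (≈0.1980)
After 7 (propagate distance d=21 (to screen)): x=20162/9425 (≈2.1392) theta=13064/65975 (≈0.1980)
|theta_initial|=0.2000 |theta_final|=13064/65975 (≈0.1980) -> not increased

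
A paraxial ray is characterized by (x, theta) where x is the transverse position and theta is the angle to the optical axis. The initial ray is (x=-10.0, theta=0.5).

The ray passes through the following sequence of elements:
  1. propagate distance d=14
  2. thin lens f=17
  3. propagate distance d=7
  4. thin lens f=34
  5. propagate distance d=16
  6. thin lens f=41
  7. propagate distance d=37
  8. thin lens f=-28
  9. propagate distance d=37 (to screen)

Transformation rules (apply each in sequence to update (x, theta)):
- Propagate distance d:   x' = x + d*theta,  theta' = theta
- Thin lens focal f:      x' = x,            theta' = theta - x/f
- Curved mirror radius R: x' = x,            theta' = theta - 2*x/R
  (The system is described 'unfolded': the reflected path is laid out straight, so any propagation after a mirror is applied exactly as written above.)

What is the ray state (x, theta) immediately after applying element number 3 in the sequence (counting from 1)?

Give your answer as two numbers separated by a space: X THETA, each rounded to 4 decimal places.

Initial: x=-10.0000 theta=0.5000
After 1 (propagate distance d=14): x=-3.0000 theta=0.5000
After 2 (thin lens f=17): x=-3.0000 theta=23/34 (≈0.6765)
After 3 (propagate distance d=7): x=59/34 (≈1.7353) theta=23/34 (≈0.6765)
Rounded to 4 decimal places: x = 1.7353, theta = 0.6765

Answer: 1.7353 0.6765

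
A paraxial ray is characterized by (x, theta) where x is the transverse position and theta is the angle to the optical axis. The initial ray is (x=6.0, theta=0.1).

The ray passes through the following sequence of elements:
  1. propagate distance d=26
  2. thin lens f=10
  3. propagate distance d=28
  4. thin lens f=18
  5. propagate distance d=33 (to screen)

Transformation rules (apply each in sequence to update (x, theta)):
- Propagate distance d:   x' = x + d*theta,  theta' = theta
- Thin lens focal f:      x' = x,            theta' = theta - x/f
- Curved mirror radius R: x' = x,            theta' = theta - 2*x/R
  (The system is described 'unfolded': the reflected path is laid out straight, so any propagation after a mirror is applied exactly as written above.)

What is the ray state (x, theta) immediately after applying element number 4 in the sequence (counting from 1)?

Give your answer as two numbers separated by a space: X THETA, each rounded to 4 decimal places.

Initial: x=6.0000 theta=0.1000
After 1 (propagate distance d=26): x=8.6000 theta=0.1000
After 2 (thin lens f=10): x=8.6000 theta=-0.7600
After 3 (propagate distance d=28): x=-12.6800 theta=-0.7600
After 4 (thin lens f=18): x=-12.6800 theta=-1/18 (≈-0.0556)
Rounded to 4 decimal places: x = -12.6800, theta = -0.0556

Answer: -12.6800 -0.0556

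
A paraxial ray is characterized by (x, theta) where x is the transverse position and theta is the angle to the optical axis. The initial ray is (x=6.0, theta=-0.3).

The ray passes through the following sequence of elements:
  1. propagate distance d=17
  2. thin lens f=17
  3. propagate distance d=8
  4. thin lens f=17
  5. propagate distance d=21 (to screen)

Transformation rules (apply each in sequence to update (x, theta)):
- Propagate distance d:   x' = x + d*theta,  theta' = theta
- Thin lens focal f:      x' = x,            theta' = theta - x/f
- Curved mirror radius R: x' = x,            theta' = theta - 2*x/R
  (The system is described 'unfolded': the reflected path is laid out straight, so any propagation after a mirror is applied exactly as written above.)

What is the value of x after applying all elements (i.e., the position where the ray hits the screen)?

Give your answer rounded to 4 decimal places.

Initial: x=6.0000 theta=-0.3000
After 1 (propagate distance d=17): x=0.9000 theta=-0.3000
After 2 (thin lens f=17): x=0.9000 theta=-6/17 (≈-0.3529)
After 3 (propagate distance d=8): x=-327/170 (≈-1.9235) theta=-6/17 (≈-0.3529)
After 4 (thin lens f=17): x=-327/170 (≈-1.9235) theta=-693/2890 (≈-0.2398)
After 5 (propagate distance d=21 (to screen)): x=-10056/1445 (≈-6.9592) theta=-693/2890 (≈-0.2398)
Rounded to 4 decimal places: x = -6.9592

Answer: -6.9592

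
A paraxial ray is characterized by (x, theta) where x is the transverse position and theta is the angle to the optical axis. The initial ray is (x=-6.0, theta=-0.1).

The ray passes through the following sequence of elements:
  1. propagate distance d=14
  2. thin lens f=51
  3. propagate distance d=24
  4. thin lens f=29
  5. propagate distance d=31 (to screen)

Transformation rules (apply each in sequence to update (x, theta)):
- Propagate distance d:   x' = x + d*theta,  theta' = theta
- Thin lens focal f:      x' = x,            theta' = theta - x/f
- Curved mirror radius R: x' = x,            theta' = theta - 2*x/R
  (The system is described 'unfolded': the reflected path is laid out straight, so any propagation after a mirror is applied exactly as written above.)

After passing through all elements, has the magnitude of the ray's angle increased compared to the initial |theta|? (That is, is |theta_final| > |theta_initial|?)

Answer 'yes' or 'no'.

Initial: x=-6.0000 theta=-0.1000
After 1 (propagate distance d=14): x=-7.4000 theta=-0.1000
After 2 (thin lens f=51): x=-7.4000 theta=23/510 (≈0.0451)
After 3 (propagate distance d=24): x=-537/85 (≈-6.3176) theta=23/510 (≈0.0451)
After 4 (thin lens f=29): x=-537/85 (≈-6.3176) theta=3889/14790 (≈0.2629)
After 5 (propagate distance d=31 (to screen)): x=27121/14790 (≈1.8337) theta=3889/14790 (≈0.2629)
|theta_initial|=0.1000 |theta_final|=3889/14790 (≈0.2629) -> increased

Answer: yes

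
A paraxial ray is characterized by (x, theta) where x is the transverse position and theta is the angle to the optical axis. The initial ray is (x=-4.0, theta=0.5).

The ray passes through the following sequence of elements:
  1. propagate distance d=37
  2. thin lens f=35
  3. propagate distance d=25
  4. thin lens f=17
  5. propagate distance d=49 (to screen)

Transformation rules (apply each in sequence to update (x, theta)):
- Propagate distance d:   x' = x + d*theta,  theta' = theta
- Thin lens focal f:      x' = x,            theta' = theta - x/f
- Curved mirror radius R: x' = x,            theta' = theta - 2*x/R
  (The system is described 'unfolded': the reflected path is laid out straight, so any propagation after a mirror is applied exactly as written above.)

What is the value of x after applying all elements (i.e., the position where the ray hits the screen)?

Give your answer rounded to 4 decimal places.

Answer: -27.1277

Derivation:
Initial: x=-4.0000 theta=0.5000
After 1 (propagate distance d=37): x=14.5000 theta=0.5000
After 2 (thin lens f=35): x=14.5000 theta=3/35 (≈0.0857)
After 3 (propagate distance d=25): x=233/14 (≈16.6429) theta=3/35 (≈0.0857)
After 4 (thin lens f=17): x=233/14 (≈16.6429) theta=-1063/1190 (≈-0.8933)
After 5 (propagate distance d=49 (to screen)): x=-16141/595 (≈-27.1277) theta=-1063/1190 (≈-0.8933)
Rounded to 4 decimal places: x = -27.1277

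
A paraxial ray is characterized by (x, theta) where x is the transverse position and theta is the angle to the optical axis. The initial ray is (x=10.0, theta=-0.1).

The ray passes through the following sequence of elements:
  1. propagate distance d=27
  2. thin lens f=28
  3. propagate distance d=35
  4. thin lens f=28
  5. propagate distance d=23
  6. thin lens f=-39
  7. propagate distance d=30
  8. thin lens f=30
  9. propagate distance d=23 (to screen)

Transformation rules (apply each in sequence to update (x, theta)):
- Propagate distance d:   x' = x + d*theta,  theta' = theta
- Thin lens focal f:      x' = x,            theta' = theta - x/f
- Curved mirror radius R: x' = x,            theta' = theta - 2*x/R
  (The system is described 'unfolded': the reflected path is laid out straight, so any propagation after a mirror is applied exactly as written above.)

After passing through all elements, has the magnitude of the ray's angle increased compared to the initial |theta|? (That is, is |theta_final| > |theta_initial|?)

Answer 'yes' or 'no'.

Answer: yes

Derivation:
Initial: x=10.0000 theta=-0.1000
After 1 (propagate distance d=27): x=7.3000 theta=-0.1000
After 2 (thin lens f=28): x=7.3000 theta=-101/280 (≈-0.3607)
After 3 (propagate distance d=35): x=-5.3250 theta=-101/280 (≈-0.3607)
After 4 (thin lens f=28): x=-5.3250 theta=-191/1120 (≈-0.1705)
After 5 (propagate distance d=23): x=-10357/1120 (≈-9.2473) theta=-191/1120 (≈-0.1705)
After 6 (thin lens f=-39): x=-10357/1120 (≈-9.2473) theta=-8903/21840 (≈-0.4076)
After 7 (propagate distance d=30): x=-312701/14560 (≈-21.4767) theta=-8903/21840 (≈-0.4076)
After 8 (thin lens f=30): x=-312701/14560 (≈-21.4767) theta=10357/33600 (≈0.3082)
After 9 (propagate distance d=23 (to screen)): x=-6284287/436800 (≈-14.3871) theta=10357/33600 (≈0.3082)
|theta_initial|=0.1000 |theta_final|=10357/33600 (≈0.3082) -> increased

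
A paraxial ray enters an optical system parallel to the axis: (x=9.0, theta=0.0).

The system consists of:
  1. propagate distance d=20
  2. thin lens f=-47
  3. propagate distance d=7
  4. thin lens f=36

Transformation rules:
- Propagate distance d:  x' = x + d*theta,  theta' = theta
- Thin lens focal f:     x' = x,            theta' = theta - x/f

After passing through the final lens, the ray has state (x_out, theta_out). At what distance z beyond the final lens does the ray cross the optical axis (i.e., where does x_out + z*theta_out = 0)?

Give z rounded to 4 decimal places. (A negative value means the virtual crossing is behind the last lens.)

Answer: 108.0000

Derivation:
Initial: x=9.0000 theta=0.0000
After 1 (propagate distance d=20): x=9.0000 theta=0.0000
After 2 (thin lens f=-47): x=9.0000 theta=9/47 (≈0.1915)
After 3 (propagate distance d=7): x=486/47 (≈10.3404) theta=9/47 (≈0.1915)
After 4 (thin lens f=36): x=486/47 (≈10.3404) theta=-9/94 (≈-0.0957)
z_focus = -x_out/theta_out = -(486/47)/(-9/94) = 108.0000
Rounded to 4 decimal places: z = 108.0000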